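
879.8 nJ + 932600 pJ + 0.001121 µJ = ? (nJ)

1813.521 nJ

In nJ:
  879.8 nJ → 879.8
  932600 pJ = 932600e-3 nJ = 932.6
  0.001121 µJ = 0.001121e3 nJ = 1.121
Sum: 879.8 + 932.6 + 1.121 = 1813.521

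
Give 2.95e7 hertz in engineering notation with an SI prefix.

29.5 megahertz

= 29.5e6 hertz; 1e6 is mega.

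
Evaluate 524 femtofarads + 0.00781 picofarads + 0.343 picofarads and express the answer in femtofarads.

874.81 femtofarads

In femtofarads:
  524 femtofarads → 524
  0.00781 picofarads = 0.00781e3 femtofarads = 7.81
  0.343 picofarads = 0.343e3 femtofarads = 343
Sum: 524 + 7.81 + 343 = 874.81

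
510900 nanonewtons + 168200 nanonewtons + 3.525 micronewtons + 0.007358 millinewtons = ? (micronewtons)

689.983 micronewtons

In micronewtons:
  510900 nanonewtons = 510900 × 10^-3 micronewtons = 510.9
  168200 nanonewtons = 168200 × 10^-3 micronewtons = 168.2
  3.525 micronewtons → 3.525
  0.007358 millinewtons = 0.007358 × 10^3 micronewtons = 7.358
Sum: 510.9 + 168.2 + 3.525 + 7.358 = 689.983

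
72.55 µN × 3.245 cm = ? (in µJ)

2.3542475 µJ

72.55e-6 × 3.245e-2 = 235.42475e-8 J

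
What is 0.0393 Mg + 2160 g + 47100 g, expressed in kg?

88.56 kg

In kg:
  0.0393 Mg = 0.0393e3 kg = 39.3
  2160 g = 2160e-3 kg = 2.16
  47100 g = 47100e-3 kg = 47.1
Sum: 39.3 + 2.16 + 47.1 = 88.56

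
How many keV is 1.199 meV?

0.000001199 keV

milli = 1e-3, kilo = 1e3; factor is 1e-6.
1.199 × 1e-6 = 0.000001199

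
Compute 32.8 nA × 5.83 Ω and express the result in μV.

32.8e-9 × 5.83 = 191.224e-9 V

0.191224 μV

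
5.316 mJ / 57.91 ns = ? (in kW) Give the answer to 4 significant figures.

91.80 kW

(5.316 × 10⁻³) / (57.91 × 10⁻⁹) = 0.0917976 × 10⁶ W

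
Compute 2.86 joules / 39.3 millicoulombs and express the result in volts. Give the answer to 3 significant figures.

72.8 volts

(2.86) / (39.3 × 10⁻³) = 0.072774 × 10³ V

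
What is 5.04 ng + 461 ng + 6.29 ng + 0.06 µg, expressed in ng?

532.33 ng

In ng:
  5.04 ng → 5.04
  461 ng → 461
  6.29 ng → 6.29
  0.06 µg = 0.06 × 10³ ng = 60
Sum: 5.04 + 461 + 6.29 + 60 = 532.33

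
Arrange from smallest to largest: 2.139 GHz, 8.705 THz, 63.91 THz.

2.139 GHz = 2139000000 Hz
8.705 THz = 8705000000000 Hz
63.91 THz = 63910000000000 Hz

2.139 GHz < 8.705 THz < 63.91 THz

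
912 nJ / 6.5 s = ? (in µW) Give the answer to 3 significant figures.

(912 × 10^-9) / (6.5) = 140.31 × 10^-9 W

0.140 µW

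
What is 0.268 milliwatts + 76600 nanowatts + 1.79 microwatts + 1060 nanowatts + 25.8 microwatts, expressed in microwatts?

In microwatts:
  0.268 milliwatts = 0.268e3 microwatts = 268
  76600 nanowatts = 76600e-3 microwatts = 76.6
  1.79 microwatts → 1.79
  1060 nanowatts = 1060e-3 microwatts = 1.06
  25.8 microwatts → 25.8
Sum: 268 + 76.6 + 1.79 + 1.06 + 25.8 = 373.25

373.25 microwatts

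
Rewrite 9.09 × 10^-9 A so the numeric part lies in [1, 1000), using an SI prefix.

= 9.09 × 10^-9 A; 10^-9 is nano.

9.09 nA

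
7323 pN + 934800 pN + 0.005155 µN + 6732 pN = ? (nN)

In nN:
  7323 pN = 7323 × 10^-3 nN = 7.323
  934800 pN = 934800 × 10^-3 nN = 934.8
  0.005155 µN = 0.005155 × 10^3 nN = 5.155
  6732 pN = 6732 × 10^-3 nN = 6.732
Sum: 7.323 + 934.8 + 5.155 + 6.732 = 954.01

954.01 nN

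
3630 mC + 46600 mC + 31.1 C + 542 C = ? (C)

In C:
  3630 mC = 3630 × 10^-3 C = 3.63
  46600 mC = 46600 × 10^-3 C = 46.6
  31.1 C → 31.1
  542 C → 542
Sum: 3.63 + 46.6 + 31.1 + 542 = 623.33

623.33 C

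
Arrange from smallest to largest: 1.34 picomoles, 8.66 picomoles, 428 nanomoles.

1.34 picomoles < 8.66 picomoles < 428 nanomoles

1.34 picomoles = 0.00000000000134 moles
8.66 picomoles = 0.00000000000866 moles
428 nanomoles = 0.000000428 moles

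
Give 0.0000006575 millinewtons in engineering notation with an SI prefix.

657.5 piconewtons

= 657.5 × 10⁻¹² newtons; 10⁻¹² is pico.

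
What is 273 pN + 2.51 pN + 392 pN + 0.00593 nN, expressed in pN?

In pN:
  273 pN → 273
  2.51 pN → 2.51
  392 pN → 392
  0.00593 nN = 0.00593 × 10^3 pN = 5.93
Sum: 273 + 2.51 + 392 + 5.93 = 673.44

673.44 pN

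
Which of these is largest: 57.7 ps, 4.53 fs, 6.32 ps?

57.7 ps = 0.0000000000577 s
4.53 fs = 0.00000000000000453 s
6.32 ps = 0.00000000000632 s

57.7 ps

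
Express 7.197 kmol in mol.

kilo = 10^3, (no prefix) = 10^0; factor is 10^3.
7.197 × 10^3 = 7197

7197 mol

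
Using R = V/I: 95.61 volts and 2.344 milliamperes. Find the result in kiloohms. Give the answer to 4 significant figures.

(95.61) / (2.344e-3) = 40.7892e3 Ω

40.79 kiloohms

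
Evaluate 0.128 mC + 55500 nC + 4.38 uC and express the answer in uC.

In uC:
  0.128 mC = 0.128 × 10³ uC = 128
  55500 nC = 55500 × 10⁻³ uC = 55.5
  4.38 uC → 4.38
Sum: 128 + 55.5 + 4.38 = 187.88

187.88 uC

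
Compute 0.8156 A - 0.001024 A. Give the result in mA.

In mA:
  0.8156 A = 0.8156e3 mA = 815.6
  0.001024 A = 0.001024e3 mA = 1.024
Difference: 815.6 - 1.024 = 814.576

814.576 mA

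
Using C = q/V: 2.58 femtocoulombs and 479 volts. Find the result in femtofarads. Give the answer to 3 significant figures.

(2.58 × 10⁻¹⁵) / (479) = 0.0053862 × 10⁻¹⁵ F

0.00539 femtofarads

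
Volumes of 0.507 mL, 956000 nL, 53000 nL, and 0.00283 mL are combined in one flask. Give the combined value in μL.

1518.83 μL

In μL:
  0.507 mL = 0.507e3 μL = 507
  956000 nL = 956000e-3 μL = 956
  53000 nL = 53000e-3 μL = 53
  0.00283 mL = 0.00283e3 μL = 2.83
Sum: 507 + 956 + 53 + 2.83 = 1518.83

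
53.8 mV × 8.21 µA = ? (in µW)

0.441698 µW

53.8 × 10⁻³ × 8.21 × 10⁻⁶ = 441.698 × 10⁻⁹ W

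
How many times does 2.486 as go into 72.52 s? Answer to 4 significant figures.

29170000000000000000

(72.52) / (2.486 × 10^-18) = 29.171 × 10^18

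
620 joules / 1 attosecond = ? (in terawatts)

(620) / (1e-18) = 620e18 W

620000000 terawatts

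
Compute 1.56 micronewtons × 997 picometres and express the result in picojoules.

1.56 × 10^-6 × 997 × 10^-12 = 1555.32 × 10^-18 J

0.00155532 picojoules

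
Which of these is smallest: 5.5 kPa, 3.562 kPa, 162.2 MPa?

5.5 kPa = 5500 Pa
3.562 kPa = 3562 Pa
162.2 MPa = 162200000 Pa

3.562 kPa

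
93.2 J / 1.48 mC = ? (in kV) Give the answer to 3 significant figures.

63.0 kV

(93.2) / (1.48e-3) = 62.973e3 V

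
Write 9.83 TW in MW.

tera = 1e12, mega = 1e6; factor is 1e6.
9.83 × 1e6 = 9830000

9830000 MW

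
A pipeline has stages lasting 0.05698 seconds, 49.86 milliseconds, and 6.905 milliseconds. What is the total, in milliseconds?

113.745 milliseconds

In milliseconds:
  0.05698 seconds = 0.05698e3 milliseconds = 56.98
  49.86 milliseconds → 49.86
  6.905 milliseconds → 6.905
Sum: 56.98 + 49.86 + 6.905 = 113.745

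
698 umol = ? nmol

micro = 1e-6, nano = 1e-9; factor is 1e3.
698 × 1e3 = 698000

698000 nmol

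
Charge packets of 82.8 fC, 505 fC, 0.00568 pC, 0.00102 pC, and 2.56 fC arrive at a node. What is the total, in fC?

In fC:
  82.8 fC → 82.8
  505 fC → 505
  0.00568 pC = 0.00568e3 fC = 5.68
  0.00102 pC = 0.00102e3 fC = 1.02
  2.56 fC → 2.56
Sum: 82.8 + 505 + 5.68 + 1.02 + 2.56 = 597.06

597.06 fC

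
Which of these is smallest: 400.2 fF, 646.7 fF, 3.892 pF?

400.2 fF = 0.0000000000004002 F
646.7 fF = 0.0000000000006467 F
3.892 pF = 0.000000000003892 F

400.2 fF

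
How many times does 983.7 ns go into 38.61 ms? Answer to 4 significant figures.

39250

(38.61 × 10⁻³) / (983.7 × 10⁻⁹) = 0.03925 × 10⁶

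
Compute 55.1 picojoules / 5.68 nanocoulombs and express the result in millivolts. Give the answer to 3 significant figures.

(55.1 × 10^-12) / (5.68 × 10^-9) = 9.7007 × 10^-3 V

9.70 millivolts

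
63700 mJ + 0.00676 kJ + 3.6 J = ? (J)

In J:
  63700 mJ = 63700 × 10^-3 J = 63.7
  0.00676 kJ = 0.00676 × 10^3 J = 6.76
  3.6 J → 3.6
Sum: 63.7 + 6.76 + 3.6 = 74.06

74.06 J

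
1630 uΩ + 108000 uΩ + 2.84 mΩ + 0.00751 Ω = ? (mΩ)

119.98 mΩ

In mΩ:
  1630 uΩ = 1630e-3 mΩ = 1.63
  108000 uΩ = 108000e-3 mΩ = 108
  2.84 mΩ → 2.84
  0.00751 Ω = 0.00751e3 mΩ = 7.51
Sum: 1.63 + 108 + 2.84 + 7.51 = 119.98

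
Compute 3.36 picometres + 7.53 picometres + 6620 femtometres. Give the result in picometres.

17.51 picometres

In picometres:
  3.36 picometres → 3.36
  7.53 picometres → 7.53
  6620 femtometres = 6620e-3 picometres = 6.62
Sum: 3.36 + 7.53 + 6.62 = 17.51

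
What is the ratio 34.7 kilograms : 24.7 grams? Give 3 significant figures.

(34.7 × 10^3) / (24.7) = 1.405 × 10^3

1400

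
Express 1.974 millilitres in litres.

milli = 10^-3, (no prefix) = 10^0; factor is 10^-3.
1.974 × 10^-3 = 0.001974

0.001974 litres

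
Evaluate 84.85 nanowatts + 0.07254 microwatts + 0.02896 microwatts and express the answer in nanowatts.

186.35 nanowatts

In nanowatts:
  84.85 nanowatts → 84.85
  0.07254 microwatts = 0.07254 × 10³ nanowatts = 72.54
  0.02896 microwatts = 0.02896 × 10³ nanowatts = 28.96
Sum: 84.85 + 72.54 + 28.96 = 186.35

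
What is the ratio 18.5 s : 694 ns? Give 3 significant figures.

(18.5) / (694 × 10⁻⁹) = 0.02666 × 10⁹

26700000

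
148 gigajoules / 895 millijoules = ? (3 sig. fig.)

165000000000

(148 × 10^9) / (895 × 10^-3) = 0.1654 × 10^12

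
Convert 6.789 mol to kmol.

0.006789 kmol

(no prefix) = 1e0, kilo = 1e3; factor is 1e-3.
6.789 × 1e-3 = 0.006789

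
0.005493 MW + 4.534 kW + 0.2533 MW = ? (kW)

263.327 kW

In kW:
  0.005493 MW = 0.005493 × 10^3 kW = 5.493
  4.534 kW → 4.534
  0.2533 MW = 0.2533 × 10^3 kW = 253.3
Sum: 5.493 + 4.534 + 253.3 = 263.327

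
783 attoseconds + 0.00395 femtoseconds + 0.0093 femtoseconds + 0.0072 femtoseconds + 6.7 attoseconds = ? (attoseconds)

810.15 attoseconds

In attoseconds:
  783 attoseconds → 783
  0.00395 femtoseconds = 0.00395e3 attoseconds = 3.95
  0.0093 femtoseconds = 0.0093e3 attoseconds = 9.3
  0.0072 femtoseconds = 0.0072e3 attoseconds = 7.2
  6.7 attoseconds → 6.7
Sum: 783 + 3.95 + 9.3 + 7.2 + 6.7 = 810.15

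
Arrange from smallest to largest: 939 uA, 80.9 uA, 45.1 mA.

80.9 uA < 939 uA < 45.1 mA

939 uA = 0.000939 A
80.9 uA = 0.0000809 A
45.1 mA = 0.0451 A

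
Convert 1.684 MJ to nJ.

1684000000000000 nJ

mega = 10⁶, nano = 10⁻⁹; factor is 10¹⁵.
1.684 × 10¹⁵ = 1684000000000000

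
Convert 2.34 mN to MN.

0.00000000234 MN

milli = 10^-3, mega = 10^6; factor is 10^-9.
2.34 × 10^-9 = 0.00000000234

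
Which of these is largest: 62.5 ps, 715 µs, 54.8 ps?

715 µs

62.5 ps = 0.0000000000625 s
715 µs = 0.000715 s
54.8 ps = 0.0000000000548 s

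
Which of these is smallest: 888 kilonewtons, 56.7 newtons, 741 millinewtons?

741 millinewtons

888 kilonewtons = 888000 newtons
56.7 newtons = 56.7 newtons
741 millinewtons = 0.741 newtons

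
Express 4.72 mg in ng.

milli = 1e-3, nano = 1e-9; factor is 1e6.
4.72 × 1e6 = 4720000

4720000 ng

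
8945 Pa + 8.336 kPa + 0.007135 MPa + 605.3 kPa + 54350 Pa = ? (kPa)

In kPa:
  8945 Pa = 8945e-3 kPa = 8.945
  8.336 kPa → 8.336
  0.007135 MPa = 0.007135e3 kPa = 7.135
  605.3 kPa → 605.3
  54350 Pa = 54350e-3 kPa = 54.35
Sum: 8.945 + 8.336 + 7.135 + 605.3 + 54.35 = 684.066

684.066 kPa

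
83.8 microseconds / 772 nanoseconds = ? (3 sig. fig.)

(83.8e-6) / (772e-9) = 0.1085e3

109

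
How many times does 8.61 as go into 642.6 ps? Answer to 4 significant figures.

(642.6e-12) / (8.61e-18) = 74.634e6

74630000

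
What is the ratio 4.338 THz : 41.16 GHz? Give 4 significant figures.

105.4

(4.338 × 10¹²) / (41.16 × 10⁹) = 0.10539 × 10³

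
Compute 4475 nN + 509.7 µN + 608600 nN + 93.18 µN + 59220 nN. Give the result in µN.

1275.175 µN

In µN:
  4475 nN = 4475e-3 µN = 4.475
  509.7 µN → 509.7
  608600 nN = 608600e-3 µN = 608.6
  93.18 µN → 93.18
  59220 nN = 59220e-3 µN = 59.22
Sum: 4.475 + 509.7 + 608.6 + 93.18 + 59.22 = 1275.175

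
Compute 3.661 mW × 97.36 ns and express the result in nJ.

0.35643496 nJ

3.661 × 10^-3 × 97.36 × 10^-9 = 356.43496 × 10^-12 J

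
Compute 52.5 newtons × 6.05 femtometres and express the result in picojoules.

0.317625 picojoules

52.5 × 6.05 × 10⁻¹⁵ = 317.625 × 10⁻¹⁵ J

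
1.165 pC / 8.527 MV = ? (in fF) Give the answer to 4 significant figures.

0.0001366 fF

(1.165e-12) / (8.527e6) = 0.136625e-18 F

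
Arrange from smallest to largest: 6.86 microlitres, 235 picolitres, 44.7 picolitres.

44.7 picolitres < 235 picolitres < 6.86 microlitres

6.86 microlitres = 0.00000686 litres
235 picolitres = 0.000000000235 litres
44.7 picolitres = 0.0000000000447 litres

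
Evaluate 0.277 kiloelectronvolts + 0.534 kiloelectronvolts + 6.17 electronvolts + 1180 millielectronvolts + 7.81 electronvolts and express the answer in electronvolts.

In electronvolts:
  0.277 kiloelectronvolts = 0.277e3 electronvolts = 277
  0.534 kiloelectronvolts = 0.534e3 electronvolts = 534
  6.17 electronvolts → 6.17
  1180 millielectronvolts = 1180e-3 electronvolts = 1.18
  7.81 electronvolts → 7.81
Sum: 277 + 534 + 6.17 + 1.18 + 7.81 = 826.16

826.16 electronvolts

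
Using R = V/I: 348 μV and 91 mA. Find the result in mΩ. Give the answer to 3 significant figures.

(348 × 10⁻⁶) / (91 × 10⁻³) = 3.8242 × 10⁻³ Ω

3.82 mΩ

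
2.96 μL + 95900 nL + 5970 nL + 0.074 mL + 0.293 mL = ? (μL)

In μL:
  2.96 μL → 2.96
  95900 nL = 95900 × 10^-3 μL = 95.9
  5970 nL = 5970 × 10^-3 μL = 5.97
  0.074 mL = 0.074 × 10^3 μL = 74
  0.293 mL = 0.293 × 10^3 μL = 293
Sum: 2.96 + 95.9 + 5.97 + 74 + 293 = 471.83

471.83 μL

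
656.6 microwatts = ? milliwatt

0.6566 milliwatts

micro = 1e-6, milli = 1e-3; factor is 1e-3.
656.6 × 1e-3 = 0.6566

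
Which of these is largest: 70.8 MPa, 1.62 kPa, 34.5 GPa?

34.5 GPa

70.8 MPa = 70800000 Pa
1.62 kPa = 1620 Pa
34.5 GPa = 34500000000 Pa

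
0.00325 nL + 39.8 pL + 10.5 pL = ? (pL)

53.55 pL

In pL:
  0.00325 nL = 0.00325e3 pL = 3.25
  39.8 pL → 39.8
  10.5 pL → 10.5
Sum: 3.25 + 39.8 + 10.5 = 53.55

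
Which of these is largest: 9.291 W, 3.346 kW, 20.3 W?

9.291 W = 9.291 W
3.346 kW = 3346 W
20.3 W = 20.3 W

3.346 kW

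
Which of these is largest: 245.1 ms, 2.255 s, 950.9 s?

950.9 s

245.1 ms = 0.2451 s
2.255 s = 2.255 s
950.9 s = 950.9 s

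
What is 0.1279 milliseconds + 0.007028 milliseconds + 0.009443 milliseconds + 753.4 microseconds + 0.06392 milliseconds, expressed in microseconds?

961.691 microseconds

In microseconds:
  0.1279 milliseconds = 0.1279e3 microseconds = 127.9
  0.007028 milliseconds = 0.007028e3 microseconds = 7.028
  0.009443 milliseconds = 0.009443e3 microseconds = 9.443
  753.4 microseconds → 753.4
  0.06392 milliseconds = 0.06392e3 microseconds = 63.92
Sum: 127.9 + 7.028 + 9.443 + 753.4 + 63.92 = 961.691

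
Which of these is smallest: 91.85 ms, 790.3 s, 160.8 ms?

91.85 ms

91.85 ms = 0.09185 s
790.3 s = 790.3 s
160.8 ms = 0.1608 s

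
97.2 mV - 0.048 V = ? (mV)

In mV:
  97.2 mV → 97.2
  0.048 V = 0.048 × 10³ mV = 48
Difference: 97.2 - 48 = 49.2

49.2 mV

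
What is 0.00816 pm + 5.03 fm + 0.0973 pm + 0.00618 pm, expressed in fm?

116.67 fm

In fm:
  0.00816 pm = 0.00816 × 10^3 fm = 8.16
  5.03 fm → 5.03
  0.0973 pm = 0.0973 × 10^3 fm = 97.3
  0.00618 pm = 0.00618 × 10^3 fm = 6.18
Sum: 8.16 + 5.03 + 97.3 + 6.18 = 116.67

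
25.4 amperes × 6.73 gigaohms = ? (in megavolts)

170942 megavolts

25.4 × 6.73 × 10⁹ = 170.942 × 10⁹ V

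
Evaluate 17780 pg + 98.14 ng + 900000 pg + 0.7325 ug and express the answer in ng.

In ng:
  17780 pg = 17780 × 10^-3 ng = 17.78
  98.14 ng → 98.14
  900000 pg = 900000 × 10^-3 ng = 900
  0.7325 ug = 0.7325 × 10^3 ng = 732.5
Sum: 17.78 + 98.14 + 900 + 732.5 = 1748.42

1748.42 ng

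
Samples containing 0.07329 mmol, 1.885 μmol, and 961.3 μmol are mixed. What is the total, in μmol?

1036.475 μmol

In μmol:
  0.07329 mmol = 0.07329e3 μmol = 73.29
  1.885 μmol → 1.885
  961.3 μmol → 961.3
Sum: 73.29 + 1.885 + 961.3 = 1036.475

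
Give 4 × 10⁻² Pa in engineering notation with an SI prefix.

40 mPa

= 40 × 10⁻³ Pa; 10⁻³ is milli.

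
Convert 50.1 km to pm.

50100000000000000 pm

kilo = 10³, pico = 10⁻¹²; factor is 10¹⁵.
50.1 × 10¹⁵ = 50100000000000000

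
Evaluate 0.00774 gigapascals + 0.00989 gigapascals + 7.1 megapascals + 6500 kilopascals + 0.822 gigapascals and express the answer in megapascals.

In megapascals:
  0.00774 gigapascals = 0.00774 × 10^3 megapascals = 7.74
  0.00989 gigapascals = 0.00989 × 10^3 megapascals = 9.89
  7.1 megapascals → 7.1
  6500 kilopascals = 6500 × 10^-3 megapascals = 6.5
  0.822 gigapascals = 0.822 × 10^3 megapascals = 822
Sum: 7.74 + 9.89 + 7.1 + 6.5 + 822 = 853.23

853.23 megapascals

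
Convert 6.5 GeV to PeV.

0.0000065 PeV

giga = 1e9, peta = 1e15; factor is 1e-6.
6.5 × 1e-6 = 0.0000065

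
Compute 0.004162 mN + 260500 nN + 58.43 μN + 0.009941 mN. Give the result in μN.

In μN:
  0.004162 mN = 0.004162e3 μN = 4.162
  260500 nN = 260500e-3 μN = 260.5
  58.43 μN → 58.43
  0.009941 mN = 0.009941e3 μN = 9.941
Sum: 4.162 + 260.5 + 58.43 + 9.941 = 333.033

333.033 μN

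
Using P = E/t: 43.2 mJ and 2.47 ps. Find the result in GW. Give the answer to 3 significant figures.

(43.2 × 10⁻³) / (2.47 × 10⁻¹²) = 17.49 × 10⁹ W

17.5 GW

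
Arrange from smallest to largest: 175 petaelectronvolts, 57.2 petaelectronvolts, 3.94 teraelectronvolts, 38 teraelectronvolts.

175 petaelectronvolts = 175000000000000000 electronvolts
57.2 petaelectronvolts = 57200000000000000 electronvolts
3.94 teraelectronvolts = 3940000000000 electronvolts
38 teraelectronvolts = 38000000000000 electronvolts

3.94 teraelectronvolts < 38 teraelectronvolts < 57.2 petaelectronvolts < 175 petaelectronvolts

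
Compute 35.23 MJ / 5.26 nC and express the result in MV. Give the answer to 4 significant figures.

6698000000 MV

(35.23 × 10^6) / (5.26 × 10^-9) = 6.69772 × 10^15 V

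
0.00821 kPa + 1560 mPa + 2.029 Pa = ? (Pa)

In Pa:
  0.00821 kPa = 0.00821e3 Pa = 8.21
  1560 mPa = 1560e-3 Pa = 1.56
  2.029 Pa → 2.029
Sum: 8.21 + 1.56 + 2.029 = 11.799

11.799 Pa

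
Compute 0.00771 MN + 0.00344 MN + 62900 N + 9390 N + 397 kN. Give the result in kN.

480.44 kN

In kN:
  0.00771 MN = 0.00771e3 kN = 7.71
  0.00344 MN = 0.00344e3 kN = 3.44
  62900 N = 62900e-3 kN = 62.9
  9390 N = 9390e-3 kN = 9.39
  397 kN → 397
Sum: 7.71 + 3.44 + 62.9 + 9.39 + 397 = 480.44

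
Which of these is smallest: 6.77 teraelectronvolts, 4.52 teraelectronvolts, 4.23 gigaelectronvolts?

6.77 teraelectronvolts = 6770000000000 electronvolts
4.52 teraelectronvolts = 4520000000000 electronvolts
4.23 gigaelectronvolts = 4230000000 electronvolts

4.23 gigaelectronvolts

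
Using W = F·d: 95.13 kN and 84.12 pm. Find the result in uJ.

8.0023356 uJ

95.13e3 × 84.12e-12 = 8002.3356e-9 J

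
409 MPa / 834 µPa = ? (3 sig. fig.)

(409 × 10^6) / (834 × 10^-6) = 0.4904 × 10^12

490000000000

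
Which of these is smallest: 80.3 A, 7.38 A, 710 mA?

710 mA

80.3 A = 80.3 A
7.38 A = 7.38 A
710 mA = 0.71 A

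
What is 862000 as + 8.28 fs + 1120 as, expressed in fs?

871.4 fs

In fs:
  862000 as = 862000e-3 fs = 862
  8.28 fs → 8.28
  1120 as = 1120e-3 fs = 1.12
Sum: 862 + 8.28 + 1.12 = 871.4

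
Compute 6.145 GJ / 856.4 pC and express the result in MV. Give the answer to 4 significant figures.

7175000000000 MV

(6.145 × 10⁹) / (856.4 × 10⁻¹²) = 0.00717539 × 10²¹ V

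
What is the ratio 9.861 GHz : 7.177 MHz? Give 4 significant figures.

(9.861 × 10^9) / (7.177 × 10^6) = 1.374 × 10^3

1374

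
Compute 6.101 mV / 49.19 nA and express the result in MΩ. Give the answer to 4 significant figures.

(6.101 × 10⁻³) / (49.19 × 10⁻⁹) = 0.124029 × 10⁶ Ω

0.1240 MΩ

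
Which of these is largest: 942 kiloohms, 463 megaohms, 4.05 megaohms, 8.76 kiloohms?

942 kiloohms = 942000 ohms
463 megaohms = 463000000 ohms
4.05 megaohms = 4050000 ohms
8.76 kiloohms = 8760 ohms

463 megaohms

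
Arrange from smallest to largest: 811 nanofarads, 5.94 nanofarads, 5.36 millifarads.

811 nanofarads = 0.000000811 farads
5.94 nanofarads = 0.00000000594 farads
5.36 millifarads = 0.00536 farads

5.94 nanofarads < 811 nanofarads < 5.36 millifarads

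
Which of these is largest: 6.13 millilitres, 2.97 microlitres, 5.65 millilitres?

6.13 millilitres

6.13 millilitres = 0.00613 litres
2.97 microlitres = 0.00000297 litres
5.65 millilitres = 0.00565 litres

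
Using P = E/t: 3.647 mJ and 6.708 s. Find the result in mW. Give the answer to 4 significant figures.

(3.647e-3) / (6.708) = 0.543679e-3 W

0.5437 mW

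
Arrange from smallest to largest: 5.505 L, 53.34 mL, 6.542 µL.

6.542 µL < 53.34 mL < 5.505 L

5.505 L = 5.505 L
53.34 mL = 0.05334 L
6.542 µL = 0.000006542 L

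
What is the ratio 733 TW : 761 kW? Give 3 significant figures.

(733e12) / (761e3) = 0.9632e9

963000000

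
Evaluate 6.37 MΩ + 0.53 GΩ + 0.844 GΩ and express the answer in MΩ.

1380.37 MΩ

In MΩ:
  6.37 MΩ → 6.37
  0.53 GΩ = 0.53 × 10³ MΩ = 530
  0.844 GΩ = 0.844 × 10³ MΩ = 844
Sum: 6.37 + 530 + 844 = 1380.37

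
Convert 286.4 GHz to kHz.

giga = 10⁹, kilo = 10³; factor is 10⁶.
286.4 × 10⁶ = 286400000

286400000 kHz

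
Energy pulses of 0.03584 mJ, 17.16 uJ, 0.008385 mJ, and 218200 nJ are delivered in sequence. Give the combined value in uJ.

In uJ:
  0.03584 mJ = 0.03584 × 10³ uJ = 35.84
  17.16 uJ → 17.16
  0.008385 mJ = 0.008385 × 10³ uJ = 8.385
  218200 nJ = 218200 × 10⁻³ uJ = 218.2
Sum: 35.84 + 17.16 + 8.385 + 218.2 = 279.585

279.585 uJ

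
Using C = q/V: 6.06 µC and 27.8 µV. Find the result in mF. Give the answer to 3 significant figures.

(6.06 × 10^-6) / (27.8 × 10^-6) = 0.21799 F

218 mF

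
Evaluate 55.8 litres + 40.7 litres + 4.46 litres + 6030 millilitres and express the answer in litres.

106.99 litres

In litres:
  55.8 litres → 55.8
  40.7 litres → 40.7
  4.46 litres → 4.46
  6030 millilitres = 6030 × 10⁻³ litres = 6.03
Sum: 55.8 + 40.7 + 4.46 + 6.03 = 106.99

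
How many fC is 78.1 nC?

nano = 1e-9, femto = 1e-15; factor is 1e6.
78.1 × 1e6 = 78100000

78100000 fC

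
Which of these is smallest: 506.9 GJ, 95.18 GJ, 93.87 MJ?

93.87 MJ

506.9 GJ = 506900000000 J
95.18 GJ = 95180000000 J
93.87 MJ = 93870000 J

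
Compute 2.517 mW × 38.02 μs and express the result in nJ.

2.517 × 10^-3 × 38.02 × 10^-6 = 95.69634 × 10^-9 J

95.69634 nJ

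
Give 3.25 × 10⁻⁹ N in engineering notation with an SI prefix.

= 3.25 × 10⁻⁹ N; 10⁻⁹ is nano.

3.25 nN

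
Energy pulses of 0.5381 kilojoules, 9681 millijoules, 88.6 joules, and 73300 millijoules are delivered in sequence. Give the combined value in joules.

709.681 joules

In joules:
  0.5381 kilojoules = 0.5381e3 joules = 538.1
  9681 millijoules = 9681e-3 joules = 9.681
  88.6 joules → 88.6
  73300 millijoules = 73300e-3 joules = 73.3
Sum: 538.1 + 9.681 + 88.6 + 73.3 = 709.681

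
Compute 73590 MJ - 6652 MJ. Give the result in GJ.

66.938 GJ

In GJ:
  73590 MJ = 73590e-3 GJ = 73.59
  6652 MJ = 6652e-3 GJ = 6.652
Difference: 73.59 - 6.652 = 66.938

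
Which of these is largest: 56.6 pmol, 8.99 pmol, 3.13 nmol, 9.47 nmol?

56.6 pmol = 0.0000000000566 mol
8.99 pmol = 0.00000000000899 mol
3.13 nmol = 0.00000000313 mol
9.47 nmol = 0.00000000947 mol

9.47 nmol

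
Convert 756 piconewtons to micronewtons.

pico = 10⁻¹², micro = 10⁻⁶; factor is 10⁻⁶.
756 × 10⁻⁶ = 0.000756

0.000756 micronewtons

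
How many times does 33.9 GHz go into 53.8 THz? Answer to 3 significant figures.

(53.8e12) / (33.9e9) = 1.587e3

1590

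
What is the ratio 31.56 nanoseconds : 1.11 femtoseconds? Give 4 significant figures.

28430000

(31.56 × 10^-9) / (1.11 × 10^-15) = 28.432 × 10^6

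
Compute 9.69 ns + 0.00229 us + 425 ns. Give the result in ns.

In ns:
  9.69 ns → 9.69
  0.00229 us = 0.00229e3 ns = 2.29
  425 ns → 425
Sum: 9.69 + 2.29 + 425 = 436.98

436.98 ns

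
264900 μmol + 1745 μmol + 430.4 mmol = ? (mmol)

697.045 mmol

In mmol:
  264900 μmol = 264900 × 10^-3 mmol = 264.9
  1745 μmol = 1745 × 10^-3 mmol = 1.745
  430.4 mmol → 430.4
Sum: 264.9 + 1.745 + 430.4 = 697.045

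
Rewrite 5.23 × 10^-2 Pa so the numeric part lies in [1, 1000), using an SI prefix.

52.3 mPa

= 52.3 × 10^-3 Pa; 10^-3 is milli.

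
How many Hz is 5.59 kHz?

kilo = 10³, (no prefix) = 10⁰; factor is 10³.
5.59 × 10³ = 5590

5590 Hz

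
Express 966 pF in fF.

966000 fF

pico = 10⁻¹², femto = 10⁻¹⁵; factor is 10³.
966 × 10³ = 966000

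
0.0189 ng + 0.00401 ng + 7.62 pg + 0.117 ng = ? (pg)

147.53 pg

In pg:
  0.0189 ng = 0.0189 × 10³ pg = 18.9
  0.00401 ng = 0.00401 × 10³ pg = 4.01
  7.62 pg → 7.62
  0.117 ng = 0.117 × 10³ pg = 117
Sum: 18.9 + 4.01 + 7.62 + 117 = 147.53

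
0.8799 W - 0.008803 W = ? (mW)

871.097 mW

In mW:
  0.8799 W = 0.8799 × 10^3 mW = 879.9
  0.008803 W = 0.008803 × 10^3 mW = 8.803
Difference: 879.9 - 8.803 = 871.097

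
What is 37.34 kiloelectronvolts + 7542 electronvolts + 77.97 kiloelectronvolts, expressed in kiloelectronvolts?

122.852 kiloelectronvolts

In kiloelectronvolts:
  37.34 kiloelectronvolts → 37.34
  7542 electronvolts = 7542e-3 kiloelectronvolts = 7.542
  77.97 kiloelectronvolts → 77.97
Sum: 37.34 + 7.542 + 77.97 = 122.852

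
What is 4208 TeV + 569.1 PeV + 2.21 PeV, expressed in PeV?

575.518 PeV

In PeV:
  4208 TeV = 4208e-3 PeV = 4.208
  569.1 PeV → 569.1
  2.21 PeV → 2.21
Sum: 4.208 + 569.1 + 2.21 = 575.518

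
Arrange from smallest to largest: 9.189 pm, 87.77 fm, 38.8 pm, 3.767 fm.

3.767 fm < 87.77 fm < 9.189 pm < 38.8 pm

9.189 pm = 0.000000000009189 m
87.77 fm = 0.00000000000008777 m
38.8 pm = 0.0000000000388 m
3.767 fm = 0.000000000000003767 m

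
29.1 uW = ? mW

0.0291 mW

micro = 10⁻⁶, milli = 10⁻³; factor is 10⁻³.
29.1 × 10⁻³ = 0.0291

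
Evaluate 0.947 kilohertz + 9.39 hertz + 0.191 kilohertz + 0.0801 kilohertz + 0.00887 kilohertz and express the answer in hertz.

In hertz:
  0.947 kilohertz = 0.947e3 hertz = 947
  9.39 hertz → 9.39
  0.191 kilohertz = 0.191e3 hertz = 191
  0.0801 kilohertz = 0.0801e3 hertz = 80.1
  0.00887 kilohertz = 0.00887e3 hertz = 8.87
Sum: 947 + 9.39 + 191 + 80.1 + 8.87 = 1236.36

1236.36 hertz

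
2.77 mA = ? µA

milli = 10^-3, micro = 10^-6; factor is 10^3.
2.77 × 10^3 = 2770

2770 µA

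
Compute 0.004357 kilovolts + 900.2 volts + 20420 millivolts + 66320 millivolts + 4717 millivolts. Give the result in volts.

996.014 volts

In volts:
  0.004357 kilovolts = 0.004357 × 10³ volts = 4.357
  900.2 volts → 900.2
  20420 millivolts = 20420 × 10⁻³ volts = 20.42
  66320 millivolts = 66320 × 10⁻³ volts = 66.32
  4717 millivolts = 4717 × 10⁻³ volts = 4.717
Sum: 4.357 + 900.2 + 20.42 + 66.32 + 4.717 = 996.014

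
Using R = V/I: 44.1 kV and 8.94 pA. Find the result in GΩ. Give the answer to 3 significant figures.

4930000 GΩ

(44.1 × 10³) / (8.94 × 10⁻¹²) = 4.9329 × 10¹⁵ Ω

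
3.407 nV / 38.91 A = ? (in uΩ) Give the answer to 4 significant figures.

(3.407 × 10^-9) / (38.91) = 0.087561 × 10^-9 Ω

0.00008756 uΩ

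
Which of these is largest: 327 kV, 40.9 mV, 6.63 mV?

327 kV = 327000 V
40.9 mV = 0.0409 V
6.63 mV = 0.00663 V

327 kV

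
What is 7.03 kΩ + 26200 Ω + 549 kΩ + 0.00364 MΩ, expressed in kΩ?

585.87 kΩ

In kΩ:
  7.03 kΩ → 7.03
  26200 Ω = 26200e-3 kΩ = 26.2
  549 kΩ → 549
  0.00364 MΩ = 0.00364e3 kΩ = 3.64
Sum: 7.03 + 26.2 + 549 + 3.64 = 585.87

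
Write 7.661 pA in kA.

0.000000000000007661 kA

pico = 10^-12, kilo = 10^3; factor is 10^-15.
7.661 × 10^-15 = 0.000000000000007661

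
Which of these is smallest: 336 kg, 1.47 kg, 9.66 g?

336 kg = 336000 g
1.47 kg = 1470 g
9.66 g = 9.66 g

9.66 g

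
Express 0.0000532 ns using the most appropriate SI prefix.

= 53.2 × 10⁻¹⁵ s; 10⁻¹⁵ is femto.

53.2 fs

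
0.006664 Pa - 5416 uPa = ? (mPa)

In mPa:
  0.006664 Pa = 0.006664 × 10³ mPa = 6.664
  5416 uPa = 5416 × 10⁻³ mPa = 5.416
Difference: 6.664 - 5.416 = 1.248

1.248 mPa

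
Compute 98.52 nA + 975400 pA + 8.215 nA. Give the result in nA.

In nA:
  98.52 nA → 98.52
  975400 pA = 975400 × 10^-3 nA = 975.4
  8.215 nA → 8.215
Sum: 98.52 + 975.4 + 8.215 = 1082.135

1082.135 nA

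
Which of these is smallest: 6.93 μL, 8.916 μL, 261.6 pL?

261.6 pL

6.93 μL = 0.00000693 L
8.916 μL = 0.000008916 L
261.6 pL = 0.0000000002616 L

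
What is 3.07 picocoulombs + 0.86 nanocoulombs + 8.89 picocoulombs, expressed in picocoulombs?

In picocoulombs:
  3.07 picocoulombs → 3.07
  0.86 nanocoulombs = 0.86 × 10³ picocoulombs = 860
  8.89 picocoulombs → 8.89
Sum: 3.07 + 860 + 8.89 = 871.96

871.96 picocoulombs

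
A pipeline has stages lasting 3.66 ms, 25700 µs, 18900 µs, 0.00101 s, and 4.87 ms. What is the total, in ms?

54.14 ms

In ms:
  3.66 ms → 3.66
  25700 µs = 25700 × 10^-3 ms = 25.7
  18900 µs = 18900 × 10^-3 ms = 18.9
  0.00101 s = 0.00101 × 10^3 ms = 1.01
  4.87 ms → 4.87
Sum: 3.66 + 25.7 + 18.9 + 1.01 + 4.87 = 54.14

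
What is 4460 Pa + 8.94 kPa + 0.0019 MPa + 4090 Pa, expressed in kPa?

In kPa:
  4460 Pa = 4460e-3 kPa = 4.46
  8.94 kPa → 8.94
  0.0019 MPa = 0.0019e3 kPa = 1.9
  4090 Pa = 4090e-3 kPa = 4.09
Sum: 4.46 + 8.94 + 1.9 + 4.09 = 19.39

19.39 kPa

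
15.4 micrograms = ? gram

0.0000154 grams

micro = 10^-6, (no prefix) = 10^0; factor is 10^-6.
15.4 × 10^-6 = 0.0000154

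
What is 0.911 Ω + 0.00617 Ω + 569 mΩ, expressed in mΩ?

1486.17 mΩ

In mΩ:
  0.911 Ω = 0.911 × 10³ mΩ = 911
  0.00617 Ω = 0.00617 × 10³ mΩ = 6.17
  569 mΩ → 569
Sum: 911 + 6.17 + 569 = 1486.17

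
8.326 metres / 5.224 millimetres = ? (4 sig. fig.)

1594

(8.326) / (5.224 × 10^-3) = 1.5938 × 10^3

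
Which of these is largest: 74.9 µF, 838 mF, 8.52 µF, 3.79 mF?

74.9 µF = 0.0000749 F
838 mF = 0.838 F
8.52 µF = 0.00000852 F
3.79 mF = 0.00379 F

838 mF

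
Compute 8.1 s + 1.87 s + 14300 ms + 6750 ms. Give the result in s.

In s:
  8.1 s → 8.1
  1.87 s → 1.87
  14300 ms = 14300 × 10⁻³ s = 14.3
  6750 ms = 6750 × 10⁻³ s = 6.75
Sum: 8.1 + 1.87 + 14.3 + 6.75 = 31.02

31.02 s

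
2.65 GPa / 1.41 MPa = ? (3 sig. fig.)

(2.65 × 10⁹) / (1.41 × 10⁶) = 1.879 × 10³

1880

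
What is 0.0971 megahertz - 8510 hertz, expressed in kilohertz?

88.59 kilohertz

In kilohertz:
  0.0971 megahertz = 0.0971e3 kilohertz = 97.1
  8510 hertz = 8510e-3 kilohertz = 8.51
Difference: 97.1 - 8.51 = 88.59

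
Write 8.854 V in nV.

8854000000 nV

(no prefix) = 10^0, nano = 10^-9; factor is 10^9.
8.854 × 10^9 = 8854000000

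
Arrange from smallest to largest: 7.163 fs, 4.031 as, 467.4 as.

4.031 as < 467.4 as < 7.163 fs

7.163 fs = 0.000000000000007163 s
4.031 as = 0.000000000000000004031 s
467.4 as = 0.0000000000000004674 s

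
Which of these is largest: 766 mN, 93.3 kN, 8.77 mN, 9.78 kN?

93.3 kN

766 mN = 0.766 N
93.3 kN = 93300 N
8.77 mN = 0.00877 N
9.78 kN = 9780 N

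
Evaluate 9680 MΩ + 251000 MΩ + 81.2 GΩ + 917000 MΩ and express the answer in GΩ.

1258.88 GΩ

In GΩ:
  9680 MΩ = 9680 × 10^-3 GΩ = 9.68
  251000 MΩ = 251000 × 10^-3 GΩ = 251
  81.2 GΩ → 81.2
  917000 MΩ = 917000 × 10^-3 GΩ = 917
Sum: 9.68 + 251 + 81.2 + 917 = 1258.88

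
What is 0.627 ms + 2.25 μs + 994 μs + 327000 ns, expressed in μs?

In μs:
  0.627 ms = 0.627e3 μs = 627
  2.25 μs → 2.25
  994 μs → 994
  327000 ns = 327000e-3 μs = 327
Sum: 627 + 2.25 + 994 + 327 = 1950.25

1950.25 μs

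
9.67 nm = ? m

0.00000000967 m

nano = 10⁻⁹, (no prefix) = 10⁰; factor is 10⁻⁹.
9.67 × 10⁻⁹ = 0.00000000967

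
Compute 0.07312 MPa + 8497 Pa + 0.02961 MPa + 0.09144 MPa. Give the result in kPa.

202.667 kPa

In kPa:
  0.07312 MPa = 0.07312 × 10^3 kPa = 73.12
  8497 Pa = 8497 × 10^-3 kPa = 8.497
  0.02961 MPa = 0.02961 × 10^3 kPa = 29.61
  0.09144 MPa = 0.09144 × 10^3 kPa = 91.44
Sum: 73.12 + 8.497 + 29.61 + 91.44 = 202.667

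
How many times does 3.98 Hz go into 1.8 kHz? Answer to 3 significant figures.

(1.8 × 10^3) / (3.98) = 0.4523 × 10^3

452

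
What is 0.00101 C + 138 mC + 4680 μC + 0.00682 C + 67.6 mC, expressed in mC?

In mC:
  0.00101 C = 0.00101 × 10³ mC = 1.01
  138 mC → 138
  4680 μC = 4680 × 10⁻³ mC = 4.68
  0.00682 C = 0.00682 × 10³ mC = 6.82
  67.6 mC → 67.6
Sum: 1.01 + 138 + 4.68 + 6.82 + 67.6 = 218.11

218.11 mC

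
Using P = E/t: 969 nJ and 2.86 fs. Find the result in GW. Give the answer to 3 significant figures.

(969 × 10⁻⁹) / (2.86 × 10⁻¹⁵) = 338.81 × 10⁶ W

0.339 GW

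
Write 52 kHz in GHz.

kilo = 10^3, giga = 10^9; factor is 10^-6.
52 × 10^-6 = 0.000052

0.000052 GHz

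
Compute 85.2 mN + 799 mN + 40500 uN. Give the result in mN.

924.7 mN

In mN:
  85.2 mN → 85.2
  799 mN → 799
  40500 uN = 40500 × 10^-3 mN = 40.5
Sum: 85.2 + 799 + 40.5 = 924.7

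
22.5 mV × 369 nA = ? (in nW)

8.3025 nW

22.5e-3 × 369e-9 = 8302.5e-12 W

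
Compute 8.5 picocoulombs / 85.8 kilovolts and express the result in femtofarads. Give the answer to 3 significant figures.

(8.5 × 10^-12) / (85.8 × 10^3) = 0.099068 × 10^-15 F

0.0991 femtofarads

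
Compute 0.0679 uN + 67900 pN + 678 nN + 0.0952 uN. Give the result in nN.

In nN:
  0.0679 uN = 0.0679 × 10^3 nN = 67.9
  67900 pN = 67900 × 10^-3 nN = 67.9
  678 nN → 678
  0.0952 uN = 0.0952 × 10^3 nN = 95.2
Sum: 67.9 + 67.9 + 678 + 95.2 = 909

909 nN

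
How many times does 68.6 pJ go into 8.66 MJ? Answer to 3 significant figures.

126000000000000000

(8.66 × 10⁶) / (68.6 × 10⁻¹²) = 0.1262 × 10¹⁸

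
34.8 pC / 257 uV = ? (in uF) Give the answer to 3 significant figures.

0.135 uF

(34.8 × 10⁻¹²) / (257 × 10⁻⁶) = 0.13541 × 10⁻⁶ F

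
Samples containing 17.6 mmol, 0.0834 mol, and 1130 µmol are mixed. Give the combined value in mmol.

102.13 mmol

In mmol:
  17.6 mmol → 17.6
  0.0834 mol = 0.0834 × 10^3 mmol = 83.4
  1130 µmol = 1130 × 10^-3 mmol = 1.13
Sum: 17.6 + 83.4 + 1.13 = 102.13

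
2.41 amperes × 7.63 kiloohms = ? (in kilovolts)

18.3883 kilovolts

2.41 × 7.63e3 = 18.3883e3 V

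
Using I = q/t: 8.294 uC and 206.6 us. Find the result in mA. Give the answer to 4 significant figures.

(8.294e-6) / (206.6e-6) = 0.0401452 A

40.15 mA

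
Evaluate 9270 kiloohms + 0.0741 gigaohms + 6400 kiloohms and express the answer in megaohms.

89.77 megaohms

In megaohms:
  9270 kiloohms = 9270e-3 megaohms = 9.27
  0.0741 gigaohms = 0.0741e3 megaohms = 74.1
  6400 kiloohms = 6400e-3 megaohms = 6.4
Sum: 9.27 + 74.1 + 6.4 = 89.77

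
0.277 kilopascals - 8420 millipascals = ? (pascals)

In pascals:
  0.277 kilopascals = 0.277e3 pascals = 277
  8420 millipascals = 8420e-3 pascals = 8.42
Difference: 277 - 8.42 = 268.58

268.58 pascals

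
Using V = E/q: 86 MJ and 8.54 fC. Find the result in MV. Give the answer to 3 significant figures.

(86 × 10⁶) / (8.54 × 10⁻¹⁵) = 10.07 × 10²¹ V

10100000000000000 MV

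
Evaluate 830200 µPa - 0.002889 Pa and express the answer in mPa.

In mPa:
  830200 µPa = 830200 × 10^-3 mPa = 830.2
  0.002889 Pa = 0.002889 × 10^3 mPa = 2.889
Difference: 830.2 - 2.889 = 827.311

827.311 mPa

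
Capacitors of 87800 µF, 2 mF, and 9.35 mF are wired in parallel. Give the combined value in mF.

99.15 mF

In mF:
  87800 µF = 87800 × 10⁻³ mF = 87.8
  2 mF → 2
  9.35 mF → 9.35
Sum: 87.8 + 2 + 9.35 = 99.15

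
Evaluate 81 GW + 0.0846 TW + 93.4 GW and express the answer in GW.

In GW:
  81 GW → 81
  0.0846 TW = 0.0846e3 GW = 84.6
  93.4 GW → 93.4
Sum: 81 + 84.6 + 93.4 = 259

259 GW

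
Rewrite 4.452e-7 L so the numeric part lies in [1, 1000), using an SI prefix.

= 445.2e-9 L; 1e-9 is nano.

445.2 nL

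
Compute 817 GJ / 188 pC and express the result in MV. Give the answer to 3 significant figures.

4350000000000000 MV

(817 × 10^9) / (188 × 10^-12) = 4.3457 × 10^21 V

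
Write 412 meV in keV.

0.000412 keV

milli = 1e-3, kilo = 1e3; factor is 1e-6.
412 × 1e-6 = 0.000412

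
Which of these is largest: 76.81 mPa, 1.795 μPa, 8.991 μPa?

76.81 mPa

76.81 mPa = 0.07681 Pa
1.795 μPa = 0.000001795 Pa
8.991 μPa = 0.000008991 Pa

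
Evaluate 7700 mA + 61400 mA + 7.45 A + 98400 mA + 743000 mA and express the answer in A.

917.95 A

In A:
  7700 mA = 7700 × 10^-3 A = 7.7
  61400 mA = 61400 × 10^-3 A = 61.4
  7.45 A → 7.45
  98400 mA = 98400 × 10^-3 A = 98.4
  743000 mA = 743000 × 10^-3 A = 743
Sum: 7.7 + 61.4 + 7.45 + 98.4 + 743 = 917.95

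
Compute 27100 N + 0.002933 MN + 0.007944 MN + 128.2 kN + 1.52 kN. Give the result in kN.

167.697 kN

In kN:
  27100 N = 27100 × 10⁻³ kN = 27.1
  0.002933 MN = 0.002933 × 10³ kN = 2.933
  0.007944 MN = 0.007944 × 10³ kN = 7.944
  128.2 kN → 128.2
  1.52 kN → 1.52
Sum: 27.1 + 2.933 + 7.944 + 128.2 + 1.52 = 167.697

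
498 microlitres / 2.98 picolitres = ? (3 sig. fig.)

167000000

(498 × 10⁻⁶) / (2.98 × 10⁻¹²) = 167.1 × 10⁶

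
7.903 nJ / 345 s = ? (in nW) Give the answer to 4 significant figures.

0.02291 nW

(7.903e-9) / (345) = 0.0229072e-9 W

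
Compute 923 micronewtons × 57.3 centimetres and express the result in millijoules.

923 × 10⁻⁶ × 57.3 × 10⁻² = 52887.9 × 10⁻⁸ J

0.528879 millijoules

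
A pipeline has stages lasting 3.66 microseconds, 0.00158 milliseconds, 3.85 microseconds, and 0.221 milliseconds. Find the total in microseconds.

In microseconds:
  3.66 microseconds → 3.66
  0.00158 milliseconds = 0.00158 × 10³ microseconds = 1.58
  3.85 microseconds → 3.85
  0.221 milliseconds = 0.221 × 10³ microseconds = 221
Sum: 3.66 + 1.58 + 3.85 + 221 = 230.09

230.09 microseconds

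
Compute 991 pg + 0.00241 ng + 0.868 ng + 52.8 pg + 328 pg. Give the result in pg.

In pg:
  991 pg → 991
  0.00241 ng = 0.00241 × 10³ pg = 2.41
  0.868 ng = 0.868 × 10³ pg = 868
  52.8 pg → 52.8
  328 pg → 328
Sum: 991 + 2.41 + 868 + 52.8 + 328 = 2242.21

2242.21 pg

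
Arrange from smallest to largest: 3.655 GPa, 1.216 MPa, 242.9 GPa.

3.655 GPa = 3655000000 Pa
1.216 MPa = 1216000 Pa
242.9 GPa = 242900000000 Pa

1.216 MPa < 3.655 GPa < 242.9 GPa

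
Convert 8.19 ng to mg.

0.00000819 mg

nano = 10⁻⁹, milli = 10⁻³; factor is 10⁻⁶.
8.19 × 10⁻⁶ = 0.00000819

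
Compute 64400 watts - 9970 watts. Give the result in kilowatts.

In kilowatts:
  64400 watts = 64400e-3 kilowatts = 64.4
  9970 watts = 9970e-3 kilowatts = 9.97
Difference: 64.4 - 9.97 = 54.43

54.43 kilowatts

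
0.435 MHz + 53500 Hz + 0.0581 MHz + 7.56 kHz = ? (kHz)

554.16 kHz

In kHz:
  0.435 MHz = 0.435 × 10^3 kHz = 435
  53500 Hz = 53500 × 10^-3 kHz = 53.5
  0.0581 MHz = 0.0581 × 10^3 kHz = 58.1
  7.56 kHz → 7.56
Sum: 435 + 53.5 + 58.1 + 7.56 = 554.16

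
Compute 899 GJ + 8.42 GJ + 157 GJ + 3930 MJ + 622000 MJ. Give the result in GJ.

In GJ:
  899 GJ → 899
  8.42 GJ → 8.42
  157 GJ → 157
  3930 MJ = 3930 × 10⁻³ GJ = 3.93
  622000 MJ = 622000 × 10⁻³ GJ = 622
Sum: 899 + 8.42 + 157 + 3.93 + 622 = 1690.35

1690.35 GJ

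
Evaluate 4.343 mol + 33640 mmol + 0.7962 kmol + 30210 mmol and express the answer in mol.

864.393 mol

In mol:
  4.343 mol → 4.343
  33640 mmol = 33640 × 10^-3 mol = 33.64
  0.7962 kmol = 0.7962 × 10^3 mol = 796.2
  30210 mmol = 30210 × 10^-3 mol = 30.21
Sum: 4.343 + 33.64 + 796.2 + 30.21 = 864.393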